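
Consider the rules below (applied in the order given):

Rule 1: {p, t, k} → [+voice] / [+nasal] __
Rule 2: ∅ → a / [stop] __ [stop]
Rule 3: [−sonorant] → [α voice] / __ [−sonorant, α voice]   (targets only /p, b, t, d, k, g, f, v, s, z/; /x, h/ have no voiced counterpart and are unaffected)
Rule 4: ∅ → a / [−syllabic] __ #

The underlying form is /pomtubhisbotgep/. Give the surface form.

pomduphizbotagepa

Rule 1 (post-nasal voicing): /t/ is a voiceless stop immediately after the nasal /m/, so it voices to [d]. /pomtubhisbotgep/ → pomdubhisbotgep.
Rule 2 (stop-cluster a-epenthesis): /t/ and /g/ form a stop–stop cluster, so [a] is inserted between them. /pomdubhisbotgep/ → pomdubhisbotagep.
Rule 3 (regressive voicing assimilation): /b/ precedes the voiceless obstruent /h/, so it devoices to [p] by assimilation. /s/ precedes the voiced obstruent /b/, so it voices to [z] by assimilation. /pomdubhisbotagep/ → pomduphizbotagep.
Rule 4 (final a-epenthesis): the form ends in the consonant /p/, so [a] is inserted word-finally. /pomduphizbotagep/ → pomduphizbotagepa.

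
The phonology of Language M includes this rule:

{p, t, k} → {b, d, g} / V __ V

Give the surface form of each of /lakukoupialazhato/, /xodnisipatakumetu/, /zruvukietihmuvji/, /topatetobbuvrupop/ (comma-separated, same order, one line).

lagugoubialazhado, xodnisibadagumedu, zruvugiedihmuvji, tobadedobbuvrubop

/lakukoupialazhato/: /k/ is a voiceless stop between vowels /a/ and /u/, so it voices to [g]. /k/ is a voiceless stop between vowels /u/ and /o/, so it voices to [g]. /p/ is a voiceless stop between vowels /u/ and /i/, so it voices to [b]. /t/ is a voiceless stop between vowels /a/ and /o/, so it voices to [d]. → [lagugoubialazhado].
/xodnisipatakumetu/: /p/ is a voiceless stop between vowels /i/ and /a/, so it voices to [b]. /t/ is a voiceless stop between vowels /a/ and /a/, so it voices to [d]. /k/ is a voiceless stop between vowels /a/ and /u/, so it voices to [g]. /t/ is a voiceless stop between vowels /e/ and /u/, so it voices to [d]. → [xodnisibadagumedu].
/zruvukietihmuvji/: /k/ is a voiceless stop between vowels /u/ and /i/, so it voices to [g]. /t/ is a voiceless stop between vowels /e/ and /i/, so it voices to [d]. → [zruvugiedihmuvji].
/topatetobbuvrupop/: /p/ is a voiceless stop between vowels /o/ and /a/, so it voices to [b]. /t/ is a voiceless stop between vowels /a/ and /e/, so it voices to [d]. /t/ is a voiceless stop between vowels /e/ and /o/, so it voices to [d]. /p/ is a voiceless stop between vowels /u/ and /o/, so it voices to [b]. → [tobadedobbuvrubop].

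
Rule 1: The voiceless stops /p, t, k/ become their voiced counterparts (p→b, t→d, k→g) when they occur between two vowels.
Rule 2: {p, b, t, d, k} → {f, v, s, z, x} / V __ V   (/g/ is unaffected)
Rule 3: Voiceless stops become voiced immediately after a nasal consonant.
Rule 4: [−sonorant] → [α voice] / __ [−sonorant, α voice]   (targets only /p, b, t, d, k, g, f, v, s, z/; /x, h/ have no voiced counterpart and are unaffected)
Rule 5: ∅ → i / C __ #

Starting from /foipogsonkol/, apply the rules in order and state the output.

foivoksongoli

Rule 1 (intervocalic voicing): /p/ is a voiceless stop between vowels /i/ and /o/, so it voices to [b]. /foipogsonkol/ → foibogsonkol.
Rule 2 (intervocalic spirantization): /b/ is a stop between vowels /i/ and /o/, so it spirantizes to the fricative [v]. /foibogsonkol/ → foivogsonkol.
Rule 3 (post-nasal voicing): /k/ is a voiceless stop immediately after the nasal /n/, so it voices to [g]. /foivogsonkol/ → foivogsongol.
Rule 4 (regressive voicing assimilation): /g/ precedes the voiceless obstruent /s/, so it devoices to [k] by assimilation. /foivogsongol/ → foivoksongol.
Rule 5 (final i-epenthesis): the form ends in the consonant /l/, so [i] is inserted word-finally. /foivoksongol/ → foivoksongoli.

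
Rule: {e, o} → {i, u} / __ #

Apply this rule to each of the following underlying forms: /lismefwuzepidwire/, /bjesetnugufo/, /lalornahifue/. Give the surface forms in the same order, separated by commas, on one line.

lismefwuzepidwiri, bjesetnugufu, lalornahifui

/lismefwuzepidwire/: /e/ is a mid vowel in word-final position, so it raises to [i]. → [lismefwuzepidwiri].
/bjesetnugufo/: /o/ is a mid vowel in word-final position, so it raises to [u]. → [bjesetnugufu].
/lalornahifue/: /e/ is a mid vowel in word-final position, so it raises to [i]. → [lalornahifui].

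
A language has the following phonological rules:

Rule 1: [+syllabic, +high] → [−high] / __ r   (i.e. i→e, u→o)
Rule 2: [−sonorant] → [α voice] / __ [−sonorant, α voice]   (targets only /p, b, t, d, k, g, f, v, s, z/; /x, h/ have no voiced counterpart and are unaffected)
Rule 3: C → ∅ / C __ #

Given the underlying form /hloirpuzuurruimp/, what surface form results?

Rule 1 (pre-rhotic lowering): /i/ is a high vowel immediately before /r/, so it lowers to [e]. /u/ is a high vowel immediately before /r/, so it lowers to [o]. /hloirpuzuurruimp/ → hloerpuzuorruimp.
Rule 2 (regressive voicing assimilation): no segment meets the environment; /hloerpuzuorruimp/ is unchanged.
Rule 3 (final cluster simplification): /p/ is the second consonant of a word-final cluster /mp/, so it deletes. /hloerpuzuorruimp/ → hloerpuzuorruim.

hloerpuzuorruim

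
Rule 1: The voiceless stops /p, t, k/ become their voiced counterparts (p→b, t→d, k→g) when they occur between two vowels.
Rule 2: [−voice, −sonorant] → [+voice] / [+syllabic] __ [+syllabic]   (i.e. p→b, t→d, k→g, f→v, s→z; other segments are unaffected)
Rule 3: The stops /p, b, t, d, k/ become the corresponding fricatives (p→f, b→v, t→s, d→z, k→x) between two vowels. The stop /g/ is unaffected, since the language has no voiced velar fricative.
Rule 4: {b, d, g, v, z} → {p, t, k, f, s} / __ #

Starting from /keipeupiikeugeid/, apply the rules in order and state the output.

keiveuviigeugeit

Rule 1 (intervocalic voicing): /p/ is a voiceless stop between vowels /i/ and /e/, so it voices to [b]. /p/ is a voiceless stop between vowels /u/ and /i/, so it voices to [b]. /k/ is a voiceless stop between vowels /i/ and /e/, so it voices to [g]. /keipeupiikeugeid/ → keibeubiigeugeid.
Rule 2 (intervocalic voicing): no segment meets the environment; /keibeubiigeugeid/ is unchanged.
Rule 3 (intervocalic spirantization): /b/ is a stop between vowels /i/ and /e/, so it spirantizes to the fricative [v]. /b/ is a stop between vowels /u/ and /i/, so it spirantizes to the fricative [v]. /keibeubiigeugeid/ → keiveuviigeugeid.
Rule 4 (final devoicing): /d/ is a voiced obstruent in word-final position, so it devoices to [t]. /keiveuviigeugeid/ → keiveuviigeugeit.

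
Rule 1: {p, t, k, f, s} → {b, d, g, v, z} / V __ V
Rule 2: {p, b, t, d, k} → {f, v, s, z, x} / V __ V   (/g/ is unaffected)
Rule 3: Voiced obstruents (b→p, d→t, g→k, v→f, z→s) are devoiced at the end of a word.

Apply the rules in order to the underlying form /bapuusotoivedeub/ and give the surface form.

bavuuzozoivezeup

Rule 1 (intervocalic voicing): /p/ is a voiceless obstruent between vowels /a/ and /u/, so it voices to [b]. /s/ is a voiceless obstruent between vowels /u/ and /o/, so it voices to [z]. /t/ is a voiceless obstruent between vowels /o/ and /o/, so it voices to [d]. /bapuusotoivedeub/ → babuuzodoivedeub.
Rule 2 (intervocalic spirantization): /b/ is a stop between vowels /a/ and /u/, so it spirantizes to the fricative [v]. /d/ is a stop between vowels /o/ and /o/, so it spirantizes to the fricative [z]. /d/ is a stop between vowels /e/ and /e/, so it spirantizes to the fricative [z]. /babuuzodoivedeub/ → bavuuzozoivezeub.
Rule 3 (final devoicing): /b/ is a voiced obstruent in word-final position, so it devoices to [p]. /bavuuzozoivezeub/ → bavuuzozoivezeup.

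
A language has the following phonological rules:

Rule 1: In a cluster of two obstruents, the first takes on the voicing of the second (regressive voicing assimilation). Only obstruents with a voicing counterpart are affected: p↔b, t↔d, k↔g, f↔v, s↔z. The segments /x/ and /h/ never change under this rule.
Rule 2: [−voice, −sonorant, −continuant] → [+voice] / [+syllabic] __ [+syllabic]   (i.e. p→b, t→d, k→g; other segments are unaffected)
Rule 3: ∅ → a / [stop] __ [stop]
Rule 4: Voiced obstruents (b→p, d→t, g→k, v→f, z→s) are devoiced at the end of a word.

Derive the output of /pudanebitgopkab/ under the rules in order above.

pudanebidagopakap

Rule 1 (regressive voicing assimilation): /t/ precedes the voiced obstruent /g/, so it voices to [d] by assimilation. /pudanebitgopkab/ → pudanebidgopkab.
Rule 2 (intervocalic voicing): no segment meets the environment; /pudanebidgopkab/ is unchanged.
Rule 3 (stop-cluster a-epenthesis): /d/ and /g/ form a stop–stop cluster, so [a] is inserted between them. /p/ and /k/ form a stop–stop cluster, so [a] is inserted between them. /pudanebidgopkab/ → pudanebidagopakab.
Rule 4 (final devoicing): /b/ is a voiced obstruent in word-final position, so it devoices to [p]. /pudanebidagopakab/ → pudanebidagopakap.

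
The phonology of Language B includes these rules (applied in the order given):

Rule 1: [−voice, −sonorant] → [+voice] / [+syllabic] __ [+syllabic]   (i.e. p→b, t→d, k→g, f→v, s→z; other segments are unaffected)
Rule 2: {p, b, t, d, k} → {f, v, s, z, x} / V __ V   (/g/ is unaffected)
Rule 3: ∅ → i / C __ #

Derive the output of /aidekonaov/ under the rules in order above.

aizegonaovi

Rule 1 (intervocalic voicing): /k/ is a voiceless obstruent between vowels /e/ and /o/, so it voices to [g]. /aidekonaov/ → aidegonaov.
Rule 2 (intervocalic spirantization): /d/ is a stop between vowels /i/ and /e/, so it spirantizes to the fricative [z]. /aidegonaov/ → aizegonaov.
Rule 3 (final i-epenthesis): the form ends in the consonant /v/, so [i] is inserted word-finally. /aizegonaov/ → aizegonaovi.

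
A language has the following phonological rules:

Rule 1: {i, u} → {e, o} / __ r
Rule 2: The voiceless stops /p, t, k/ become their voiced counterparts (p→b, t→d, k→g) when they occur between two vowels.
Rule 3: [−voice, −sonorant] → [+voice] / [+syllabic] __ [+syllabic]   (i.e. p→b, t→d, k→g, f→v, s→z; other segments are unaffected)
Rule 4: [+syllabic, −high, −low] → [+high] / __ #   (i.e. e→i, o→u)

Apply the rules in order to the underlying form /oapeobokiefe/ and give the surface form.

Rule 1 (pre-rhotic lowering): no segment meets the environment; /oapeobokiefe/ is unchanged.
Rule 2 (intervocalic voicing): /p/ is a voiceless stop between vowels /a/ and /e/, so it voices to [b]. /k/ is a voiceless stop between vowels /o/ and /i/, so it voices to [g]. /oapeobokiefe/ → oabeobogiefe.
Rule 3 (intervocalic voicing): /f/ is a voiceless obstruent between vowels /e/ and /e/, so it voices to [v]. /oabeobogiefe/ → oabeobogieve.
Rule 4 (final vowel raising): /e/ is a mid vowel in word-final position, so it raises to [i]. /oabeobogieve/ → oabeobogievi.

oabeobogievi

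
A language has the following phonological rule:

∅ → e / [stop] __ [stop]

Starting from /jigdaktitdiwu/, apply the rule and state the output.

/g/ and /d/ form a stop–stop cluster, so [e] is inserted between them.
/k/ and /t/ form a stop–stop cluster, so [e] is inserted between them.
/t/ and /d/ form a stop–stop cluster, so [e] is inserted between them.
Surface form: [jigedaketitediwu].

jigedaketitediwu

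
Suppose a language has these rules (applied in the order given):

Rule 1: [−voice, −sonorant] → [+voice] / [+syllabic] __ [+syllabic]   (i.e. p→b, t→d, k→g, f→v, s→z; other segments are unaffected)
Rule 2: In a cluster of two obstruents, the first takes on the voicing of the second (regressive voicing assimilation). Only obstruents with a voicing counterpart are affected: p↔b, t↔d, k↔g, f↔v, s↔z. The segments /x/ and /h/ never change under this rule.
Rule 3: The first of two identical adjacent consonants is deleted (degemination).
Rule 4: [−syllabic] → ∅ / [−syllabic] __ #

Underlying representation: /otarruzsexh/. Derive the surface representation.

Rule 1 (intervocalic voicing): /t/ is a voiceless obstruent between vowels /o/ and /a/, so it voices to [d]. /otarruzsexh/ → odarruzsexh.
Rule 2 (regressive voicing assimilation): /z/ precedes the voiceless obstruent /s/, so it devoices to [s] by assimilation. /odarruzsexh/ → odarrussexh.
Rule 3 (degemination): /rr/ is a geminate; the first /r/ deletes. /ss/ is a geminate; the first /s/ deletes. /odarrussexh/ → odarusexh.
Rule 4 (final cluster simplification): /h/ is the second consonant of a word-final cluster /xh/, so it deletes. /odarusexh/ → odarusex.

odarusex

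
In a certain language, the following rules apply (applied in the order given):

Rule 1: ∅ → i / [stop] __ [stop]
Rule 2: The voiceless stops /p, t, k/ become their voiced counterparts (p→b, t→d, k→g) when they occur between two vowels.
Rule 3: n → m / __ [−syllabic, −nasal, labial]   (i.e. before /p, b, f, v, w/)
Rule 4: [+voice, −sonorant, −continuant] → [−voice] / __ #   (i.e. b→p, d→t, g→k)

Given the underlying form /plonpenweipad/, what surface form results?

Rule 1 (stop-cluster i-epenthesis): no segment meets the environment; /plonpenweipad/ is unchanged.
Rule 2 (intervocalic voicing): /p/ is a voiceless stop between vowels /i/ and /a/, so it voices to [b]. /plonpenweipad/ → plonpenweibad.
Rule 3 (nasal place assimilation): /n/ precedes the labial consonant /p/, so it assimilates in place to [m]. /n/ precedes the labial consonant /w/, so it assimilates in place to [m]. /plonpenweibad/ → plompemweibad.
Rule 4 (final devoicing): /d/ is a voiced stop in word-final position, so it devoices to [t]. /plompemweibad/ → plompemweibat.

plompemweibat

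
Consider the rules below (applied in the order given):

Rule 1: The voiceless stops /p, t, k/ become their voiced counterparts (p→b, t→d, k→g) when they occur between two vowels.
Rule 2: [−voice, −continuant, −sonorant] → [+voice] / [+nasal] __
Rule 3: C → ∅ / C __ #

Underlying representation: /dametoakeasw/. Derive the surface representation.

Rule 1 (intervocalic voicing): /t/ is a voiceless stop between vowels /e/ and /o/, so it voices to [d]. /k/ is a voiceless stop between vowels /a/ and /e/, so it voices to [g]. /dametoakeasw/ → damedoageasw.
Rule 2 (post-nasal voicing): no segment meets the environment; /damedoageasw/ is unchanged.
Rule 3 (final cluster simplification): /w/ is the second consonant of a word-final cluster /sw/, so it deletes. /damedoageasw/ → damedoageas.

damedoageas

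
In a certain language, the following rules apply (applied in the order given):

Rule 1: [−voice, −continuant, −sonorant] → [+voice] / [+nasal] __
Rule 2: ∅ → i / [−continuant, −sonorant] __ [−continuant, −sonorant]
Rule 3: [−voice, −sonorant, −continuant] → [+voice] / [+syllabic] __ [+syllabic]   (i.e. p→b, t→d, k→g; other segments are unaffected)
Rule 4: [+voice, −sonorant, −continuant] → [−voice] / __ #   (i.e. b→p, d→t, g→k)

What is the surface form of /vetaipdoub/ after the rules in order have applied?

vedaibidoup

Rule 1 (post-nasal voicing): no segment meets the environment; /vetaipdoub/ is unchanged.
Rule 2 (stop-cluster i-epenthesis): /p/ and /d/ form a stop–stop cluster, so [i] is inserted between them. /vetaipdoub/ → vetaipidoub.
Rule 3 (intervocalic voicing): /t/ is a voiceless stop between vowels /e/ and /a/, so it voices to [d]. /p/ is a voiceless stop between vowels /i/ and /i/, so it voices to [b]. /vetaipidoub/ → vedaibidoub.
Rule 4 (final devoicing): /b/ is a voiced stop in word-final position, so it devoices to [p]. /vedaibidoub/ → vedaibidoup.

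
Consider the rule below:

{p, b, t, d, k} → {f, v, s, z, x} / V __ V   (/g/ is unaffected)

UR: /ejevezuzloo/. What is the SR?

No segment of /ejevezuzloo/ meets the structural description of the rule, so the form surfaces unchanged.

ejevezuzloo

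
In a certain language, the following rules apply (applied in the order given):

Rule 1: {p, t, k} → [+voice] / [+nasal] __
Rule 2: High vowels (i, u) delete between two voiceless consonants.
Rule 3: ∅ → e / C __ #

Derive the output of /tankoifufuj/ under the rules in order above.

Rule 1 (post-nasal voicing): /k/ is a voiceless stop immediately after the nasal /n/, so it voices to [g]. /tankoifufuj/ → tangoifufuj.
Rule 2 (high vowel syncope): /u/ is a high vowel flanked by voiceless consonants /f/ and /f/, so it deletes. /tangoifufuj/ → tangoiffuj.
Rule 3 (final e-epenthesis): the form ends in the consonant /j/, so [e] is inserted word-finally. /tangoiffuj/ → tangoiffuje.

tangoiffuje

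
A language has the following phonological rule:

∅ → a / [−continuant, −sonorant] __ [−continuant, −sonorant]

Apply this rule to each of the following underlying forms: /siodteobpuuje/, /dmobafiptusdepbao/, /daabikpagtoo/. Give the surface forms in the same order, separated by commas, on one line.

siodateobapuuje, dmobafipatusdepabao, daabikapagatoo

/siodteobpuuje/: /d/ and /t/ form a stop–stop cluster, so [a] is inserted between them. /b/ and /p/ form a stop–stop cluster, so [a] is inserted between them. → [siodateobapuuje].
/dmobafiptusdepbao/: /p/ and /t/ form a stop–stop cluster, so [a] is inserted between them. /p/ and /b/ form a stop–stop cluster, so [a] is inserted between them. → [dmobafipatusdepabao].
/daabikpagtoo/: /k/ and /p/ form a stop–stop cluster, so [a] is inserted between them. /g/ and /t/ form a stop–stop cluster, so [a] is inserted between them. → [daabikapagatoo].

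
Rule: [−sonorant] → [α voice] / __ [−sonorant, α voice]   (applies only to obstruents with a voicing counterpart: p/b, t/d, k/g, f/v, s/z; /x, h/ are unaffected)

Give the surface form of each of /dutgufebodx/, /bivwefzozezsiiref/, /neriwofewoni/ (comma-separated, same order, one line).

/dutgufebodx/: /t/ precedes the voiced obstruent /g/, so it voices to [d] by assimilation. /d/ precedes the voiceless obstruent /x/, so it devoices to [t] by assimilation. → [dudgufebotx].
/bivwefzozezsiiref/: /f/ precedes the voiced obstruent /z/, so it voices to [v] by assimilation. /z/ precedes the voiceless obstruent /s/, so it devoices to [s] by assimilation. → [bivwevzozessiiref].
/neriwofewoni/: the rule's environment is not met; surfaces unchanged as [neriwofewoni].

dudgufebotx, bivwevzozessiiref, neriwofewoni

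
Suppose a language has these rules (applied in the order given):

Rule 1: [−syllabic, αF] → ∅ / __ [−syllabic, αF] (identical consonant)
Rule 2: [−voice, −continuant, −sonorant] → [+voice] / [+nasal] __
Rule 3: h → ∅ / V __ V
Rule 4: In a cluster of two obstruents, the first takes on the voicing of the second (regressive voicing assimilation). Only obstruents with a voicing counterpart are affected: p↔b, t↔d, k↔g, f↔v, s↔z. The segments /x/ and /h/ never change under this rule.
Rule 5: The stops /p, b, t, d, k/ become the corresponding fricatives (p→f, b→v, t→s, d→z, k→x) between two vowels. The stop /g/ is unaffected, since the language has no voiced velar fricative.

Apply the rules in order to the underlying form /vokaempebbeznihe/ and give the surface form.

voxaembeveznie

Rule 1 (degemination): /bb/ is a geminate; the first /b/ deletes. /vokaempebbeznihe/ → vokaempebeznihe.
Rule 2 (post-nasal voicing): /p/ is a voiceless stop immediately after the nasal /m/, so it voices to [b]. /vokaempebeznihe/ → vokaembebeznihe.
Rule 3 (intervocalic h-deletion): /h/ occurs between vowels /i/ and /e/, so it deletes. /vokaembebeznihe/ → vokaembebeznie.
Rule 4 (regressive voicing assimilation): no segment meets the environment; /vokaembebeznie/ is unchanged.
Rule 5 (intervocalic spirantization): /k/ is a stop between vowels /o/ and /a/, so it spirantizes to the fricative [x]. /b/ is a stop between vowels /e/ and /e/, so it spirantizes to the fricative [v]. /vokaembebeznie/ → voxaembeveznie.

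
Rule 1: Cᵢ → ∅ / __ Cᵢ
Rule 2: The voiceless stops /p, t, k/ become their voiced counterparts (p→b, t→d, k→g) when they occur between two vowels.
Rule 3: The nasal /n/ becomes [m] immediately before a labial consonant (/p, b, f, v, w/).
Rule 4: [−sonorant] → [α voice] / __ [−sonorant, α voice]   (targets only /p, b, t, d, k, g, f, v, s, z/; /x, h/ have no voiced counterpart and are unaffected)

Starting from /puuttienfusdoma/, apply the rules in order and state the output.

Rule 1 (degemination): /tt/ is a geminate; the first /t/ deletes. /puuttienfusdoma/ → puutienfusdoma.
Rule 2 (intervocalic voicing): /t/ is a voiceless stop between vowels /u/ and /i/, so it voices to [d]. /puutienfusdoma/ → puudienfusdoma.
Rule 3 (nasal place assimilation): /n/ precedes the labial consonant /f/, so it assimilates in place to [m]. /puudienfusdoma/ → puudiemfusdoma.
Rule 4 (regressive voicing assimilation): /s/ precedes the voiced obstruent /d/, so it voices to [z] by assimilation. /puudiemfusdoma/ → puudiemfuzdoma.

puudiemfuzdoma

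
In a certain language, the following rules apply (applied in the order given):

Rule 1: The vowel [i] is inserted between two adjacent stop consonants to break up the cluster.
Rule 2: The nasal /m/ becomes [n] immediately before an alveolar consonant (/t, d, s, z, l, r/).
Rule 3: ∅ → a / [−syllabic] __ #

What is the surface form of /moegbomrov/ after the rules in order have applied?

Rule 1 (stop-cluster i-epenthesis): /g/ and /b/ form a stop–stop cluster, so [i] is inserted between them. /moegbomrov/ → moegibomrov.
Rule 2 (nasal place assimilation): /m/ precedes the alveolar consonant /r/, so it assimilates in place to [n]. /moegibomrov/ → moegibonrov.
Rule 3 (final a-epenthesis): the form ends in the consonant /v/, so [a] is inserted word-finally. /moegibonrov/ → moegibonrova.

moegibonrova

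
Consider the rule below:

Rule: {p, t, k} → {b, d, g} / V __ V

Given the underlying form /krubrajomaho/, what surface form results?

krubrajomaho

No segment of /krubrajomaho/ meets the structural description of the rule, so the form surfaces unchanged.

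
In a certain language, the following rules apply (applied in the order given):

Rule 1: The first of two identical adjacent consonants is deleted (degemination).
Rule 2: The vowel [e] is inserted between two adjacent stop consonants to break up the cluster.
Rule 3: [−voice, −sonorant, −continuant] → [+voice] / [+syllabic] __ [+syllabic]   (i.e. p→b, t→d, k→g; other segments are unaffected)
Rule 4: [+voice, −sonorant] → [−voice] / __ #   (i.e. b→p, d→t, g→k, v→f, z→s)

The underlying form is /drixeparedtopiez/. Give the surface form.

drixebarededobies

Rule 1 (degemination): no segment meets the environment; /drixeparedtopiez/ is unchanged.
Rule 2 (stop-cluster e-epenthesis): /d/ and /t/ form a stop–stop cluster, so [e] is inserted between them. /drixeparedtopiez/ → drixeparedetopiez.
Rule 3 (intervocalic voicing): /p/ is a voiceless stop between vowels /e/ and /a/, so it voices to [b]. /t/ is a voiceless stop between vowels /e/ and /o/, so it voices to [d]. /p/ is a voiceless stop between vowels /o/ and /i/, so it voices to [b]. /drixeparedetopiez/ → drixebarededobiez.
Rule 4 (final devoicing): /z/ is a voiced obstruent in word-final position, so it devoices to [s]. /drixebarededobiez/ → drixebarededobies.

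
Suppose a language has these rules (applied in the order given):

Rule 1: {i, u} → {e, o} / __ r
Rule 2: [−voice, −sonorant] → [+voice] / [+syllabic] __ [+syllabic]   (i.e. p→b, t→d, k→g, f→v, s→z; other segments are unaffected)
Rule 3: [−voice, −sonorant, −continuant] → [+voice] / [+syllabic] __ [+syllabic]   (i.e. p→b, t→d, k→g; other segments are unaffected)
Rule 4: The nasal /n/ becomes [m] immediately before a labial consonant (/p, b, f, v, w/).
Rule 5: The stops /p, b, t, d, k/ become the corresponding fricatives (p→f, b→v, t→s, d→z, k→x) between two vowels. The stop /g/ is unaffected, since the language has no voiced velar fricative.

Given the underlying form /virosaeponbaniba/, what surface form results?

Rule 1 (pre-rhotic lowering): /i/ is a high vowel immediately before /r/, so it lowers to [e]. /virosaeponbaniba/ → verosaeponbaniba.
Rule 2 (intervocalic voicing): /s/ is a voiceless obstruent between vowels /o/ and /a/, so it voices to [z]. /p/ is a voiceless obstruent between vowels /e/ and /o/, so it voices to [b]. /verosaeponbaniba/ → verozaebonbaniba.
Rule 3 (intervocalic voicing): no segment meets the environment; /verozaebonbaniba/ is unchanged.
Rule 4 (nasal place assimilation): /n/ precedes the labial consonant /b/, so it assimilates in place to [m]. /verozaebonbaniba/ → verozaebombaniba.
Rule 5 (intervocalic spirantization): /b/ is a stop between vowels /e/ and /o/, so it spirantizes to the fricative [v]. /b/ is a stop between vowels /i/ and /a/, so it spirantizes to the fricative [v]. /verozaebombaniba/ → verozaevombaniva.

verozaevombaniva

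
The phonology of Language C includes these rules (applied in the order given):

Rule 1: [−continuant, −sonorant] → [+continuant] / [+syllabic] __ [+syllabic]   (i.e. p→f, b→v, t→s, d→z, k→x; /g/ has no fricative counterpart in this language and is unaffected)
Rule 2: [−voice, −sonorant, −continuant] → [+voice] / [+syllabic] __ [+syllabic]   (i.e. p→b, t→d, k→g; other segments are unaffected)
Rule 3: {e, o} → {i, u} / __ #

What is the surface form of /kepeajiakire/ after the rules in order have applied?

Rule 1 (intervocalic spirantization): /p/ is a stop between vowels /e/ and /e/, so it spirantizes to the fricative [f]. /k/ is a stop between vowels /a/ and /i/, so it spirantizes to the fricative [x]. /kepeajiakire/ → kefeajiaxire.
Rule 2 (intervocalic voicing): no segment meets the environment; /kefeajiaxire/ is unchanged.
Rule 3 (final vowel raising): /e/ is a mid vowel in word-final position, so it raises to [i]. /kefeajiaxire/ → kefeajiaxiri.

kefeajiaxiri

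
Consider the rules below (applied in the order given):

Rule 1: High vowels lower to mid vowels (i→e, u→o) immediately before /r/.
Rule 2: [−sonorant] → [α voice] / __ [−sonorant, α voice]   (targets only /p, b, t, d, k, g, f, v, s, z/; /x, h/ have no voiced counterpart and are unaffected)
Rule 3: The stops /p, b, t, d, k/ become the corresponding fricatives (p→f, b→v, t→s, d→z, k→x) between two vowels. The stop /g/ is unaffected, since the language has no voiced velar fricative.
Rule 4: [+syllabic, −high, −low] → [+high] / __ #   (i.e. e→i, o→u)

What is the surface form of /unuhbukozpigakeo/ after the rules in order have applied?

unuhbuxospigaxeu

Rule 1 (pre-rhotic lowering): no segment meets the environment; /unuhbukozpigakeo/ is unchanged.
Rule 2 (regressive voicing assimilation): /z/ precedes the voiceless obstruent /p/, so it devoices to [s] by assimilation. /unuhbukozpigakeo/ → unuhbukospigakeo.
Rule 3 (intervocalic spirantization): /k/ is a stop between vowels /u/ and /o/, so it spirantizes to the fricative [x]. /k/ is a stop between vowels /a/ and /e/, so it spirantizes to the fricative [x]. /unuhbukospigakeo/ → unuhbuxospigaxeo.
Rule 4 (final vowel raising): /o/ is a mid vowel in word-final position, so it raises to [u]. /unuhbuxospigaxeo/ → unuhbuxospigaxeu.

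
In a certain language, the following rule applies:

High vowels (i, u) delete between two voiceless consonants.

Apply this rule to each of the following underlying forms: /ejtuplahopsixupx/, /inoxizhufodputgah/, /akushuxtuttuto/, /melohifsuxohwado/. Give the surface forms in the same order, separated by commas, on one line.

/ejtuplahopsixupx/: /u/ is a high vowel flanked by voiceless consonants /t/ and /p/, so it deletes. /i/ is a high vowel flanked by voiceless consonants /s/ and /x/, so it deletes. /u/ is a high vowel flanked by voiceless consonants /x/ and /p/, so it deletes. → [ejtplahopsxpx].
/inoxizhufodputgah/: /u/ is a high vowel flanked by voiceless consonants /h/ and /f/, so it deletes. /u/ is a high vowel flanked by voiceless consonants /p/ and /t/, so it deletes. → [inoxizhfodptgah].
/akushuxtuttuto/: /u/ is a high vowel flanked by voiceless consonants /k/ and /s/, so it deletes. /u/ is a high vowel flanked by voiceless consonants /h/ and /x/, so it deletes. /u/ is a high vowel flanked by voiceless consonants /t/ and /t/, so it deletes. /u/ is a high vowel flanked by voiceless consonants /t/ and /t/, so it deletes. → [akshxtttto].
/melohifsuxohwado/: /i/ is a high vowel flanked by voiceless consonants /h/ and /f/, so it deletes. /u/ is a high vowel flanked by voiceless consonants /s/ and /x/, so it deletes. → [melohfsxohwado].

ejtplahopsxpx, inoxizhfodptgah, akshxtttto, melohfsxohwado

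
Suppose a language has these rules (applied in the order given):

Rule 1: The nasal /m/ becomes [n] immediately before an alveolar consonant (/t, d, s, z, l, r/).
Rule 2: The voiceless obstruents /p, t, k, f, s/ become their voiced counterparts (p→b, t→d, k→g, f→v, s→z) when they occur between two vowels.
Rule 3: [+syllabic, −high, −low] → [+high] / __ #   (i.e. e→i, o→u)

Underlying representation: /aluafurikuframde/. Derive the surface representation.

aluavurigufrandi

Rule 1 (nasal place assimilation): /m/ precedes the alveolar consonant /d/, so it assimilates in place to [n]. /aluafurikuframde/ → aluafurikufrande.
Rule 2 (intervocalic voicing): /f/ is a voiceless obstruent between vowels /a/ and /u/, so it voices to [v]. /k/ is a voiceless obstruent between vowels /i/ and /u/, so it voices to [g]. /aluafurikufrande/ → aluavurigufrande.
Rule 3 (final vowel raising): /e/ is a mid vowel in word-final position, so it raises to [i]. /aluavurigufrande/ → aluavurigufrandi.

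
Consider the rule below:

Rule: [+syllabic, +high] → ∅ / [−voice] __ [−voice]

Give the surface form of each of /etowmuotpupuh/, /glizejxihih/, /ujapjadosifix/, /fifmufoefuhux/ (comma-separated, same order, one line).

/etowmuotpupuh/: /u/ is a high vowel flanked by voiceless consonants /p/ and /p/, so it deletes. /u/ is a high vowel flanked by voiceless consonants /p/ and /h/, so it deletes. → [etowmuotpph].
/glizejxihih/: /i/ is a high vowel flanked by voiceless consonants /x/ and /h/, so it deletes. /i/ is a high vowel flanked by voiceless consonants /h/ and /h/, so it deletes. → [glizejxhh].
/ujapjadosifix/: /i/ is a high vowel flanked by voiceless consonants /s/ and /f/, so it deletes. /i/ is a high vowel flanked by voiceless consonants /f/ and /x/, so it deletes. → [ujapjadosfx].
/fifmufoefuhux/: /i/ is a high vowel flanked by voiceless consonants /f/ and /f/, so it deletes. /u/ is a high vowel flanked by voiceless consonants /f/ and /h/, so it deletes. /u/ is a high vowel flanked by voiceless consonants /h/ and /x/, so it deletes. → [ffmufoefhx].

etowmuotpph, glizejxhh, ujapjadosfx, ffmufoefhx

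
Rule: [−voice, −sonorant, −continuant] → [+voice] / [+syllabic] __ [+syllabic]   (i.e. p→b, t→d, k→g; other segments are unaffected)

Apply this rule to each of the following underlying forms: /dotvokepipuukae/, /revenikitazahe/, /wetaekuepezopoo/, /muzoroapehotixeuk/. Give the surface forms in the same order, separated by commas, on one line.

/dotvokepipuukae/: /k/ is a voiceless stop between vowels /o/ and /e/, so it voices to [g]. /p/ is a voiceless stop between vowels /e/ and /i/, so it voices to [b]. /p/ is a voiceless stop between vowels /i/ and /u/, so it voices to [b]. /k/ is a voiceless stop between vowels /u/ and /a/, so it voices to [g]. → [dotvogebibuugae].
/revenikitazahe/: /k/ is a voiceless stop between vowels /i/ and /i/, so it voices to [g]. /t/ is a voiceless stop between vowels /i/ and /a/, so it voices to [d]. → [revenigidazahe].
/wetaekuepezopoo/: /t/ is a voiceless stop between vowels /e/ and /a/, so it voices to [d]. /k/ is a voiceless stop between vowels /e/ and /u/, so it voices to [g]. /p/ is a voiceless stop between vowels /e/ and /e/, so it voices to [b]. /p/ is a voiceless stop between vowels /o/ and /o/, so it voices to [b]. → [wedaeguebezoboo].
/muzoroapehotixeuk/: /p/ is a voiceless stop between vowels /a/ and /e/, so it voices to [b]. /t/ is a voiceless stop between vowels /o/ and /i/, so it voices to [d]. → [muzoroabehodixeuk].

dotvogebibuugae, revenigidazahe, wedaeguebezoboo, muzoroabehodixeuk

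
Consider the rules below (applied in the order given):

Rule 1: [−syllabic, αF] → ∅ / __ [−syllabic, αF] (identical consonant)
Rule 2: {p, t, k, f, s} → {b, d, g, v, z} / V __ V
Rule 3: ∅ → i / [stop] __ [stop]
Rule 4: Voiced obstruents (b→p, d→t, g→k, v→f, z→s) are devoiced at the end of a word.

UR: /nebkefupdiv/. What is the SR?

nebikevupidif

Rule 1 (degemination): no segment meets the environment; /nebkefupdiv/ is unchanged.
Rule 2 (intervocalic voicing): /f/ is a voiceless obstruent between vowels /e/ and /u/, so it voices to [v]. /nebkefupdiv/ → nebkevupdiv.
Rule 3 (stop-cluster i-epenthesis): /b/ and /k/ form a stop–stop cluster, so [i] is inserted between them. /p/ and /d/ form a stop–stop cluster, so [i] is inserted between them. /nebkevupdiv/ → nebikevupidiv.
Rule 4 (final devoicing): /v/ is a voiced obstruent in word-final position, so it devoices to [f]. /nebikevupidiv/ → nebikevupidif.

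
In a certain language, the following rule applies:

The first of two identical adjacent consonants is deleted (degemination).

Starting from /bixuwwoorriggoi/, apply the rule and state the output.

bixuwoorigoi

/ww/ is a geminate; the first /w/ deletes.
/rr/ is a geminate; the first /r/ deletes.
/gg/ is a geminate; the first /g/ deletes.
The other instances of /b/, /x/, /w/, /r/, /g/ do not occur in the required environment and remain unchanged.
Surface form: [bixuwoorigoi].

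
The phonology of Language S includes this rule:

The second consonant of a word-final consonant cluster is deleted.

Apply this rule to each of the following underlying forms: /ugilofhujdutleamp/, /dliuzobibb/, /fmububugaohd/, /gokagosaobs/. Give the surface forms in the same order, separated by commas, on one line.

ugilofhujdutleam, dliuzobib, fmububugaoh, gokagosaob

/ugilofhujdutleamp/: /p/ is the second consonant of a word-final cluster /mp/, so it deletes. → [ugilofhujdutleam].
/dliuzobibb/: /b/ is the second consonant of a word-final cluster /bb/, so it deletes. → [dliuzobib].
/fmububugaohd/: /d/ is the second consonant of a word-final cluster /hd/, so it deletes. → [fmububugaoh].
/gokagosaobs/: /s/ is the second consonant of a word-final cluster /bs/, so it deletes. → [gokagosaob].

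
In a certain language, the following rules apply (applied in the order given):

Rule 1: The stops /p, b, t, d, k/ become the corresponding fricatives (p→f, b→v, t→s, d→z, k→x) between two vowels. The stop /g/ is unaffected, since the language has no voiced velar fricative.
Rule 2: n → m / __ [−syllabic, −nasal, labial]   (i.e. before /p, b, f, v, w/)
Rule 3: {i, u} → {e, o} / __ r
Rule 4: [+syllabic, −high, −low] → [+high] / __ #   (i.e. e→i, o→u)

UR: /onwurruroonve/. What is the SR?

omworroroomvi

Rule 1 (intervocalic spirantization): no segment meets the environment; /onwurruroonve/ is unchanged.
Rule 2 (nasal place assimilation): /n/ precedes the labial consonant /w/, so it assimilates in place to [m]. /n/ precedes the labial consonant /v/, so it assimilates in place to [m]. /onwurruroonve/ → omwurruroomve.
Rule 3 (pre-rhotic lowering): /u/ is a high vowel immediately before /r/, so it lowers to [o]. /u/ is a high vowel immediately before /r/, so it lowers to [o]. /omwurruroomve/ → omworroroomve.
Rule 4 (final vowel raising): /e/ is a mid vowel in word-final position, so it raises to [i]. /omworroroomve/ → omworroroomvi.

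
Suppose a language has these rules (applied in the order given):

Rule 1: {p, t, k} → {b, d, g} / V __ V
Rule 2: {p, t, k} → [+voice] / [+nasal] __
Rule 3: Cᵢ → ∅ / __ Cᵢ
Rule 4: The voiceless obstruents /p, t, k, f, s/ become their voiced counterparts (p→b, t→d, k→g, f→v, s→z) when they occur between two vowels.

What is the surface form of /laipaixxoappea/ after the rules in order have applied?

laibaixoabea

Rule 1 (intervocalic voicing): /p/ is a voiceless stop between vowels /i/ and /a/, so it voices to [b]. /laipaixxoappea/ → laibaixxoappea.
Rule 2 (post-nasal voicing): no segment meets the environment; /laibaixxoappea/ is unchanged.
Rule 3 (degemination): /xx/ is a geminate; the first /x/ deletes. /pp/ is a geminate; the first /p/ deletes. /laibaixxoappea/ → laibaixoapea.
Rule 4 (intervocalic voicing): /p/ is a voiceless obstruent between vowels /a/ and /e/, so it voices to [b]. /laibaixoapea/ → laibaixoabea.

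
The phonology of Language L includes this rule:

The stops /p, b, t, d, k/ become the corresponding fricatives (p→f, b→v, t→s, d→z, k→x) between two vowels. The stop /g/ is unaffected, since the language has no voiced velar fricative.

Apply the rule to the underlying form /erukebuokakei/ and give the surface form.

eruxevuoxaxei

/k/ is a stop between vowels /u/ and /e/, so it spirantizes to the fricative [x].
/b/ is a stop between vowels /e/ and /u/, so it spirantizes to the fricative [v].
/k/ is a stop between vowels /o/ and /a/, so it spirantizes to the fricative [x].
/k/ is a stop between vowels /a/ and /e/, so it spirantizes to the fricative [x].
Surface form: [eruxevuoxaxei].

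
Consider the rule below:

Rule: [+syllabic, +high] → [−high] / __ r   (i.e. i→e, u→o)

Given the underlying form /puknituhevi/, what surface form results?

puknituhevi

No segment of /puknituhevi/ meets the structural description of the rule, so the form surfaces unchanged.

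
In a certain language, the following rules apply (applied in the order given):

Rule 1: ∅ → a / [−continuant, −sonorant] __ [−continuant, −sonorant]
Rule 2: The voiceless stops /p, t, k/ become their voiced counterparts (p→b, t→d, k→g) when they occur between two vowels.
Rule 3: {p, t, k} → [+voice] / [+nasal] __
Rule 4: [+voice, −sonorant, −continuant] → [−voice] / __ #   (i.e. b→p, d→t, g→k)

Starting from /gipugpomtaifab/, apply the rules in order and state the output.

Rule 1 (stop-cluster a-epenthesis): /g/ and /p/ form a stop–stop cluster, so [a] is inserted between them. /gipugpomtaifab/ → gipugapomtaifab.
Rule 2 (intervocalic voicing): /p/ is a voiceless stop between vowels /i/ and /u/, so it voices to [b]. /p/ is a voiceless stop between vowels /a/ and /o/, so it voices to [b]. /gipugapomtaifab/ → gibugabomtaifab.
Rule 3 (post-nasal voicing): /t/ is a voiceless stop immediately after the nasal /m/, so it voices to [d]. /gibugabomtaifab/ → gibugabomdaifab.
Rule 4 (final devoicing): /b/ is a voiced stop in word-final position, so it devoices to [p]. /gibugabomdaifab/ → gibugabomdaifap.

gibugabomdaifap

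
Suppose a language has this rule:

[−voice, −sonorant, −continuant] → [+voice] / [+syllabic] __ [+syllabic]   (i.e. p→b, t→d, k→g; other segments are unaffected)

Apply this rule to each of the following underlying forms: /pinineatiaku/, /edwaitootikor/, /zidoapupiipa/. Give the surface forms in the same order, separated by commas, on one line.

/pinineatiaku/: /t/ is a voiceless stop between vowels /a/ and /i/, so it voices to [d]. /k/ is a voiceless stop between vowels /a/ and /u/, so it voices to [g]. → [pinineadiagu].
/edwaitootikor/: /t/ is a voiceless stop between vowels /i/ and /o/, so it voices to [d]. /t/ is a voiceless stop between vowels /o/ and /i/, so it voices to [d]. /k/ is a voiceless stop between vowels /i/ and /o/, so it voices to [g]. → [edwaidoodigor].
/zidoapupiipa/: /p/ is a voiceless stop between vowels /a/ and /u/, so it voices to [b]. /p/ is a voiceless stop between vowels /u/ and /i/, so it voices to [b]. /p/ is a voiceless stop between vowels /i/ and /a/, so it voices to [b]. → [zidoabubiiba].

pinineadiagu, edwaidoodigor, zidoabubiiba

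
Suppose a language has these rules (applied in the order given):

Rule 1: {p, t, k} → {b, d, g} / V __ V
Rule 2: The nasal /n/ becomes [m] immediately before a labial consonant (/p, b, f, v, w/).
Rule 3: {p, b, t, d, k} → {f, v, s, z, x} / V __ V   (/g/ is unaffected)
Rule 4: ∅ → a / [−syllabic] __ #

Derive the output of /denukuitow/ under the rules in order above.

denuguizowa

Rule 1 (intervocalic voicing): /k/ is a voiceless stop between vowels /u/ and /u/, so it voices to [g]. /t/ is a voiceless stop between vowels /i/ and /o/, so it voices to [d]. /denukuitow/ → denuguidow.
Rule 2 (nasal place assimilation): no segment meets the environment; /denuguidow/ is unchanged.
Rule 3 (intervocalic spirantization): /d/ is a stop between vowels /i/ and /o/, so it spirantizes to the fricative [z]. /denuguidow/ → denuguizow.
Rule 4 (final a-epenthesis): the form ends in the consonant /w/, so [a] is inserted word-finally. /denuguizow/ → denuguizowa.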